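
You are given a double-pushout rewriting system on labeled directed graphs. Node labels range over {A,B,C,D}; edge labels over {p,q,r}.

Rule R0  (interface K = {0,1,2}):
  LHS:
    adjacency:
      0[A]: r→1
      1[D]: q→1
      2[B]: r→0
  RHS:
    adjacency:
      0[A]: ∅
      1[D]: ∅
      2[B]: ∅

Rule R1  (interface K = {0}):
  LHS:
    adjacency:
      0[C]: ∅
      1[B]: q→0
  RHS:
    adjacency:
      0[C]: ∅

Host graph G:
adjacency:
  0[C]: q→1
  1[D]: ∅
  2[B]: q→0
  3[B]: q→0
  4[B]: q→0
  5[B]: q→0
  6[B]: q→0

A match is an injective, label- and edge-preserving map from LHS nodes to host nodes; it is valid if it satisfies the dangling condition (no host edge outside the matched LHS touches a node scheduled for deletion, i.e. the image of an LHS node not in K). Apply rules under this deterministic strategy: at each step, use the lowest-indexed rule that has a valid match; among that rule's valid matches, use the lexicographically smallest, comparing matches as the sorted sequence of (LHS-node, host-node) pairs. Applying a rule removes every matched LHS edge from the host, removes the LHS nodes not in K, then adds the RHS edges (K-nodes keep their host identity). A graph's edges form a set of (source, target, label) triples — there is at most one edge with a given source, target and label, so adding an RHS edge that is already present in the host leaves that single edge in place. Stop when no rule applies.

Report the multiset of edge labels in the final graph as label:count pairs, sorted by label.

start.  V:7 E:6  edges: 0-q->1 2-q->0 3-q->0 4-q->0 5-q->0 6-q->0
1. fire R1 via {0↦0, 1↦2}  →  V:6 E:5  edges: 0-q->1 3-q->0 4-q->0 5-q->0 6-q->0
2. fire R1 via {0↦0, 1↦3}  →  V:5 E:4  edges: 0-q->1 4-q->0 5-q->0 6-q->0
3. fire R1 via {0↦0, 1↦4}  →  V:4 E:3  edges: 0-q->1 5-q->0 6-q->0
4. fire R1 via {0↦0, 1↦5}  →  V:3 E:2  edges: 0-q->1 6-q->0
5. fire R1 via {0↦0, 1↦6}  →  V:2 E:1  edges: 0-q->1
normal form: no rule applies after step 5
NF edges: [(0, 1, 'q')]

Answer: q:1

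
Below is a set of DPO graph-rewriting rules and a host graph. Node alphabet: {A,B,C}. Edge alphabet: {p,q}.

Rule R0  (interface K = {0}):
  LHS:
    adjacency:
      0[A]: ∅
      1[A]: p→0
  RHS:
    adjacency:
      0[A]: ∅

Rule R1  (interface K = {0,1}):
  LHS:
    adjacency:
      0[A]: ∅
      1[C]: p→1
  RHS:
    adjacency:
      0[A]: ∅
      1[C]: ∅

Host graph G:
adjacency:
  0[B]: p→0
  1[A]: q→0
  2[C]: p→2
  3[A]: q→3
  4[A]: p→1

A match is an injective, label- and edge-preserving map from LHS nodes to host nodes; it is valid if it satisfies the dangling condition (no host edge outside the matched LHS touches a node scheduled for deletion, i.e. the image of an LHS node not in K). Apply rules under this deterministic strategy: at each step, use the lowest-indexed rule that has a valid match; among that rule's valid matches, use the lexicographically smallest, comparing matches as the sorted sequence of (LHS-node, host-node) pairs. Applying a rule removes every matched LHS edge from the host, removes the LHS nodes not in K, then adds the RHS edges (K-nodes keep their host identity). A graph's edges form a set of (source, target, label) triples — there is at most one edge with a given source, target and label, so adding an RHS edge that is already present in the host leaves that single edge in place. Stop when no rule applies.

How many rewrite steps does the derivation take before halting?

initial: |V|=5 |E|=5  E = 0-p->0 1-q->0 2-p->2 3-q->3 4-p->1
step 1: apply R0 at {0↦1, 1↦4}  → |V|=4 |E|=4  E = 0-p->0 1-q->0 2-p->2 3-q->3
step 2: apply R1 at {0↦1, 1↦2}  → |V|=4 |E|=3  E = 0-p->0 1-q->0 3-q->3
normal form: no rule applies after step 2

Answer: 2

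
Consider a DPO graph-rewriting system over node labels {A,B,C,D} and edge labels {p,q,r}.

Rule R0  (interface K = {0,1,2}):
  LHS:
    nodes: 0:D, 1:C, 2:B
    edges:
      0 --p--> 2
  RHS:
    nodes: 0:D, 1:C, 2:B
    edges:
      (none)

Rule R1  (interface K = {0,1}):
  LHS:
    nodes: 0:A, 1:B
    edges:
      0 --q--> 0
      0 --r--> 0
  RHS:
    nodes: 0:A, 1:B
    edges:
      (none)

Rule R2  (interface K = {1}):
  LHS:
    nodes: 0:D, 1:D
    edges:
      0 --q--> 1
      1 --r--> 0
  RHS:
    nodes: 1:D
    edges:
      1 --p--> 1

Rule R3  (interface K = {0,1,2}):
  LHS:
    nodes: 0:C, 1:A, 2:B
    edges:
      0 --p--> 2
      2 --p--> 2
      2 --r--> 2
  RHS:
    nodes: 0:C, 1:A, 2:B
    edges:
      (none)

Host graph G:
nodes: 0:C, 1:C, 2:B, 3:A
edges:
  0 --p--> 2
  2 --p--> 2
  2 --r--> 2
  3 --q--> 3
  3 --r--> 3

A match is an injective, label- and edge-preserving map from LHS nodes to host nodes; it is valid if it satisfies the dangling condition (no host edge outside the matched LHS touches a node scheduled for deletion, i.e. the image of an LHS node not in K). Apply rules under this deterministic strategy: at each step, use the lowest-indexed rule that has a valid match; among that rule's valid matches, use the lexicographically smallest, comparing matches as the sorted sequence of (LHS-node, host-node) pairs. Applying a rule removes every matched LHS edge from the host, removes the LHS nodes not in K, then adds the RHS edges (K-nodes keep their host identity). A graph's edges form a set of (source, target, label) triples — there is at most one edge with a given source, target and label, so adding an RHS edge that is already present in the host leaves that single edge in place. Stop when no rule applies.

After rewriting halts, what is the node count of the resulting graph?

Answer: 4

Steps:
initial: |V|=4 |E|=5  E = 0-p->2 2-p->2 2-r->2 3-q->3 3-r->3
step 1: apply R1 at {0↦3, 1↦2}  → |V|=4 |E|=3  E = 0-p->2 2-p->2 2-r->2
step 2: apply R3 at {0↦0, 1↦3, 2↦2}  → |V|=4 |E|=0  E = ∅
normal form: no rule applies after step 2
NF nodes: {0:C, 1:C, 2:B, 3:A}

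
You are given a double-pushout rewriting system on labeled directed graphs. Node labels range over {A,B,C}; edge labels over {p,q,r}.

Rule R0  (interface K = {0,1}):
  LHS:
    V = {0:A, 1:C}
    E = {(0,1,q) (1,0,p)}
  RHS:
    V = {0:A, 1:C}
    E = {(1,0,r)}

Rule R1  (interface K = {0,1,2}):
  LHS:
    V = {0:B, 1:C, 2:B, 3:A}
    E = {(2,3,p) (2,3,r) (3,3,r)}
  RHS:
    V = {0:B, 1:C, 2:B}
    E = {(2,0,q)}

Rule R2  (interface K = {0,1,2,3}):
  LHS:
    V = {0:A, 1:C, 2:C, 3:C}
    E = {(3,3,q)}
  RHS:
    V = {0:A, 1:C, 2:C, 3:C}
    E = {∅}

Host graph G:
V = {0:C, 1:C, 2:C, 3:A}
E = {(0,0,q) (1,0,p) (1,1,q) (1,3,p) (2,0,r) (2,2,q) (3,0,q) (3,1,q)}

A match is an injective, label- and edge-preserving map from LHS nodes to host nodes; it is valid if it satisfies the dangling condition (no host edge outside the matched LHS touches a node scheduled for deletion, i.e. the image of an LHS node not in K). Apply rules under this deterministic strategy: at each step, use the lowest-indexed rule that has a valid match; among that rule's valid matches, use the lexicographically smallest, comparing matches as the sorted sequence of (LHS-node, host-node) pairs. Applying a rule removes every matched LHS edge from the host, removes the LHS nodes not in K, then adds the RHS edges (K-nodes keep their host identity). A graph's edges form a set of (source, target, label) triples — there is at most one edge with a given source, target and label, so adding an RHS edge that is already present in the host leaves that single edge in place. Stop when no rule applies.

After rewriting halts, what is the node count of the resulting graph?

initial: |V|=4 |E|=8  E = 0-q->0 1-p->0 1-q->1 1-p->3 2-r->0 2-q->2 3-q->0 3-q->1
step 1: apply R0 at {0↦3, 1↦1}  → |V|=4 |E|=7  E = 0-q->0 1-p->0 1-q->1 1-r->3 2-r->0 2-q->2 3-q->0
step 2: apply R2 at {0↦3, 1↦0, 2↦1, 3↦2}  → |V|=4 |E|=6  E = 0-q->0 1-p->0 1-q->1 1-r->3 2-r->0 3-q->0
step 3: apply R2 at {0↦3, 1↦0, 2↦2, 3↦1}  → |V|=4 |E|=5  E = 0-q->0 1-p->0 1-r->3 2-r->0 3-q->0
step 4: apply R2 at {0↦3, 1↦1, 2↦2, 3↦0}  → |V|=4 |E|=4  E = 1-p->0 1-r->3 2-r->0 3-q->0
halt: no rule applies after step 4
NF nodes: {0:C, 1:C, 2:C, 3:A}

Answer: 4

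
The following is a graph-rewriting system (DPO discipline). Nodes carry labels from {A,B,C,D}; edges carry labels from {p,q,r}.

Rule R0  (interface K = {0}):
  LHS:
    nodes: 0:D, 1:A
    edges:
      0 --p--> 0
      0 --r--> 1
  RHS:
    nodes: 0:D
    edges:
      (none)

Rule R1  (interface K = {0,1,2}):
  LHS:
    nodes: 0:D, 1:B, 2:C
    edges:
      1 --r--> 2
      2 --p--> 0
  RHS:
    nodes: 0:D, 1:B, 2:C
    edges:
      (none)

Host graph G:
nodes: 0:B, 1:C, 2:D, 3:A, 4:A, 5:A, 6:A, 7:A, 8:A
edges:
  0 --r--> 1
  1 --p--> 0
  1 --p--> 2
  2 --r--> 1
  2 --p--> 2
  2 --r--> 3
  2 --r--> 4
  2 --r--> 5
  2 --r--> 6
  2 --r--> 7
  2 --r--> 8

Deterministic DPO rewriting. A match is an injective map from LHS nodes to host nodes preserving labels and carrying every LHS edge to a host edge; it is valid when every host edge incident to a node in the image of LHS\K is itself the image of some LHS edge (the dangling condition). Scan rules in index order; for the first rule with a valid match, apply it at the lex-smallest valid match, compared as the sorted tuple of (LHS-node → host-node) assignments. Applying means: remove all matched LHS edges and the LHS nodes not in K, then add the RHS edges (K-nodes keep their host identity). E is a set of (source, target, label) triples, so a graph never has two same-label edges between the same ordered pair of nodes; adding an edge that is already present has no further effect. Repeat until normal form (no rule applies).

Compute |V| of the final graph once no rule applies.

Answer: 8

Derivation:
start.  V:9 E:11  edges: 0-r->1 1-p->0 1-p->2 2-r->1 2-p->2 2-r->3 2-r->4 2-r->5 2-r->6 2-r->7 2-r->8
1. fire R0 via {0↦2, 1↦3}  →  V:8 E:9  edges: 0-r->1 1-p->0 1-p->2 2-r->1 2-r->4 2-r->5 2-r->6 2-r->7 2-r->8
2. fire R1 via {0↦2, 1↦0, 2↦1}  →  V:8 E:7  edges: 1-p->0 2-r->1 2-r->4 2-r->5 2-r->6 2-r->7 2-r->8
final graph: no rule applies after step 2
NF nodes: {0:B, 1:C, 2:D, 4:A, 5:A, 6:A, 7:A, 8:A}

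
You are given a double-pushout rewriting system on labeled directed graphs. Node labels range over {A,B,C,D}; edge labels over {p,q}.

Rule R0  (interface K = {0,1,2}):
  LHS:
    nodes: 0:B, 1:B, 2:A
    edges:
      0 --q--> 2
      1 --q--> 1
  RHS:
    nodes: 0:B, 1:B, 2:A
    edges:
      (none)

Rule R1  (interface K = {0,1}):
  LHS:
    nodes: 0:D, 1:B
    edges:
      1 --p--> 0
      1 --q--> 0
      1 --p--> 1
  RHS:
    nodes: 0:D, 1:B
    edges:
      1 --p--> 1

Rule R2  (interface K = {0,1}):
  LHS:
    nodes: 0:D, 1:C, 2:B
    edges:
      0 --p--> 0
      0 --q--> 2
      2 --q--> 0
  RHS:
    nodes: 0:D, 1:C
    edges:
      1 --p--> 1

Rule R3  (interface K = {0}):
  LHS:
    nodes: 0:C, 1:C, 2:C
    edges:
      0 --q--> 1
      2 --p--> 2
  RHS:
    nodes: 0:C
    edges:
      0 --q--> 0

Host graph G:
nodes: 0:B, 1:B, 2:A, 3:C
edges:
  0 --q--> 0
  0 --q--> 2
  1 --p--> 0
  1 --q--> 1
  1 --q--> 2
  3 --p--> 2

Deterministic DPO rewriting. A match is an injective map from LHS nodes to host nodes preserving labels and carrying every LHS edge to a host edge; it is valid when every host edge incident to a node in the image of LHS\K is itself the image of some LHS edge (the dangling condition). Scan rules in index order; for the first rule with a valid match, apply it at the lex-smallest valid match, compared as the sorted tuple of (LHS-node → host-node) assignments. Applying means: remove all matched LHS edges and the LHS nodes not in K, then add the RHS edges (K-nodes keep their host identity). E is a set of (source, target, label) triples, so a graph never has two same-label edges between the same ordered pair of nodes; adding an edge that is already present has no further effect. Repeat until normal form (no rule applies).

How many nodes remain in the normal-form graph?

Answer: 4

Derivation:
start.  V:4 E:6  edges: 0-q->0 0-q->2 1-p->0 1-q->1 1-q->2 3-p->2
1. fire R0 via {0↦0, 1↦1, 2↦2}  →  V:4 E:4  edges: 0-q->0 1-p->0 1-q->2 3-p->2
2. fire R0 via {0↦1, 1↦0, 2↦2}  →  V:4 E:2  edges: 1-p->0 3-p->2
halt: no rule applies after step 2
NF nodes: {0:B, 1:B, 2:A, 3:C}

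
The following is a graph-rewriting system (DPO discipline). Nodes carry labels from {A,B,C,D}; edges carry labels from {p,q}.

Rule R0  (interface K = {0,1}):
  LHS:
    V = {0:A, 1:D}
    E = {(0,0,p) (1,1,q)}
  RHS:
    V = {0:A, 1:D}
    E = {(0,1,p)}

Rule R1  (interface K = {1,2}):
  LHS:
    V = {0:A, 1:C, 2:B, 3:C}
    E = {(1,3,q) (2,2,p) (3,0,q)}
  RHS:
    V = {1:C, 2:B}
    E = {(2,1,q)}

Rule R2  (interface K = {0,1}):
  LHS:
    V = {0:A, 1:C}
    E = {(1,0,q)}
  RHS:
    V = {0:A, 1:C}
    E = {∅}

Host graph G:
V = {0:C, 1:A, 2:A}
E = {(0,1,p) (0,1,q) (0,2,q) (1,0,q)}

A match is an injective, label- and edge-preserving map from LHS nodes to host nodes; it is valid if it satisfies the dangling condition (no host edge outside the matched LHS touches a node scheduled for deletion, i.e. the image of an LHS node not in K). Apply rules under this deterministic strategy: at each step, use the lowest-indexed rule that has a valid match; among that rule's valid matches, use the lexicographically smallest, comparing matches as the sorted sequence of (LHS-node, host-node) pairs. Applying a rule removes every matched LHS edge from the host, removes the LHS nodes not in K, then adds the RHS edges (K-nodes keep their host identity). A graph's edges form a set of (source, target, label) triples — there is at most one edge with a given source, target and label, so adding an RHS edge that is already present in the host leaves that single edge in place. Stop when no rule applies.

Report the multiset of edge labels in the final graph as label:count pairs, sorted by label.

initial: |V|=3 |E|=4  E = 0-p->1 0-q->1 0-q->2 1-q->0
step 1: apply R2 at {0↦1, 1↦0}  → |V|=3 |E|=3  E = 0-p->1 0-q->2 1-q->0
step 2: apply R2 at {0↦2, 1↦0}  → |V|=3 |E|=2  E = 0-p->1 1-q->0
normal form: no rule applies after step 2
NF edges: [(0, 1, 'p'), (1, 0, 'q')]

Answer: p:1 q:1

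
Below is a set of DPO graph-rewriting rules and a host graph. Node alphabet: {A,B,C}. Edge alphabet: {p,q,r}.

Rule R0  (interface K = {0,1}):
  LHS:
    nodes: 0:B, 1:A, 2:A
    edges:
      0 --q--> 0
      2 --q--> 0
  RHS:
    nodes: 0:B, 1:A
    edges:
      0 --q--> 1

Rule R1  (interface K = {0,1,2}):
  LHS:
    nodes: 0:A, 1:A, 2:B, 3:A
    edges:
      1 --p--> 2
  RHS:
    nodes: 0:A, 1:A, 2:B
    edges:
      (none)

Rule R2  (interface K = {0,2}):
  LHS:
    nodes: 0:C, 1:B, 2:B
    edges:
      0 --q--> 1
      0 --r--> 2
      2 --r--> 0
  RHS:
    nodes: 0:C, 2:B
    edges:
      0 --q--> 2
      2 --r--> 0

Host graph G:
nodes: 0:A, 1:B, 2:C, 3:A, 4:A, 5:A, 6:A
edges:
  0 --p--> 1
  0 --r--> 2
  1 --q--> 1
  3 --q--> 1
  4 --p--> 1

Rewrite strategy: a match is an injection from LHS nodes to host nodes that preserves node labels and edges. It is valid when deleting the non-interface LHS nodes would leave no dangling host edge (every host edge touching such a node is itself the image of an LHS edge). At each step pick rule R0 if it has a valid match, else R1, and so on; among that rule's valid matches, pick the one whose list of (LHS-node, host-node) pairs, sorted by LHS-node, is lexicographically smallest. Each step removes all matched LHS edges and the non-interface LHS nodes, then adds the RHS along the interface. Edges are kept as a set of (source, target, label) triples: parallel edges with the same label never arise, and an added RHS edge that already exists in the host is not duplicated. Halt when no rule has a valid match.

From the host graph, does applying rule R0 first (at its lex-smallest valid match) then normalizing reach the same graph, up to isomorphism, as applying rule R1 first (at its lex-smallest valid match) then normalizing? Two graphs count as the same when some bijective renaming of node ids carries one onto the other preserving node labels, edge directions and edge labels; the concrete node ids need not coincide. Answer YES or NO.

Answer: YES

Derivation:
branch R0-first: apply at {0↦1, 1↦0, 2↦3} → |E|=4, then 2 more step(s) → NF |V|=4 |E|=2 V={0:A, 1:B, 2:C, 4:A} E=0-r->2 1-q->0
branch R1-first: apply at {0↦0, 1↦4, 2↦1, 3↦5} → |E|=4, then 2 more step(s) → NF |V|=4 |E|=2 V={0:A, 1:B, 2:C, 4:A} E=0-r->2 1-q->0
graphs isomorphic (equal up to label-preserving node renaming)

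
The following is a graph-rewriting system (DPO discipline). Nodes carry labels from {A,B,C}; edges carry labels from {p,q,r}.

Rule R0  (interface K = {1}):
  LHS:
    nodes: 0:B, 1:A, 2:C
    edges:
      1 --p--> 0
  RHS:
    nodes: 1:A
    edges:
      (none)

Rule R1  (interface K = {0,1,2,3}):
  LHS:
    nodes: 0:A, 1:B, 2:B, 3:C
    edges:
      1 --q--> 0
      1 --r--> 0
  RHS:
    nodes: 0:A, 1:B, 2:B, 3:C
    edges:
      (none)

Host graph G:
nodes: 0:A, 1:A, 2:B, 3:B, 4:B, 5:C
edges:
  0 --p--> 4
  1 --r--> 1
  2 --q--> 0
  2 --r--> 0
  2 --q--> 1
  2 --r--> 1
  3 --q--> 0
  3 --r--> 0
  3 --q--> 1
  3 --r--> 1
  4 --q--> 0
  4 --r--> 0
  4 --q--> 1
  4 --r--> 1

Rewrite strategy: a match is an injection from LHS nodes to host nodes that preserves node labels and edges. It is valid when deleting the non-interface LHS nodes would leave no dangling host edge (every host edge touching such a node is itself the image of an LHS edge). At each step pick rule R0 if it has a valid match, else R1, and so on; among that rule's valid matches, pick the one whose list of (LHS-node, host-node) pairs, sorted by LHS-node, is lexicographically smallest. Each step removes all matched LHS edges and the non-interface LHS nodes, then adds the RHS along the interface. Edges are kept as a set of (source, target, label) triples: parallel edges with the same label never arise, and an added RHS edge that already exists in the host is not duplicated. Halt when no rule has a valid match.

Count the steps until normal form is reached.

start.  V:6 E:14  edges: 0-p->4 1-r->1 2-q->0 2-r->0 2-q->1 2-r->1 3-q->0 3-r->0 3-q->1 3-r->1 4-q->0 4-r->0 4-q->1 4-r->1
1. fire R1 via {0↦0, 1↦2, 2↦3, 3↦5}  →  V:6 E:12  edges: 0-p->4 1-r->1 2-q->1 2-r->1 3-q->0 3-r->0 3-q->1 3-r->1 4-q->0 4-r->0 4-q->1 4-r->1
2. fire R1 via {0↦0, 1↦3, 2↦2, 3↦5}  →  V:6 E:10  edges: 0-p->4 1-r->1 2-q->1 2-r->1 3-q->1 3-r->1 4-q->0 4-r->0 4-q->1 4-r->1
3. fire R1 via {0↦0, 1↦4, 2↦2, 3↦5}  →  V:6 E:8  edges: 0-p->4 1-r->1 2-q->1 2-r->1 3-q->1 3-r->1 4-q->1 4-r->1
4. fire R1 via {0↦1, 1↦2, 2↦3, 3↦5}  →  V:6 E:6  edges: 0-p->4 1-r->1 3-q->1 3-r->1 4-q->1 4-r->1
5. fire R1 via {0↦1, 1↦3, 2↦2, 3↦5}  →  V:6 E:4  edges: 0-p->4 1-r->1 4-q->1 4-r->1
6. fire R1 via {0↦1, 1↦4, 2↦2, 3↦5}  →  V:6 E:2  edges: 0-p->4 1-r->1
7. fire R0 via {0↦4, 1↦0, 2↦5}  →  V:4 E:1  edges: 1-r->1
normal form: no rule applies after step 7

Answer: 7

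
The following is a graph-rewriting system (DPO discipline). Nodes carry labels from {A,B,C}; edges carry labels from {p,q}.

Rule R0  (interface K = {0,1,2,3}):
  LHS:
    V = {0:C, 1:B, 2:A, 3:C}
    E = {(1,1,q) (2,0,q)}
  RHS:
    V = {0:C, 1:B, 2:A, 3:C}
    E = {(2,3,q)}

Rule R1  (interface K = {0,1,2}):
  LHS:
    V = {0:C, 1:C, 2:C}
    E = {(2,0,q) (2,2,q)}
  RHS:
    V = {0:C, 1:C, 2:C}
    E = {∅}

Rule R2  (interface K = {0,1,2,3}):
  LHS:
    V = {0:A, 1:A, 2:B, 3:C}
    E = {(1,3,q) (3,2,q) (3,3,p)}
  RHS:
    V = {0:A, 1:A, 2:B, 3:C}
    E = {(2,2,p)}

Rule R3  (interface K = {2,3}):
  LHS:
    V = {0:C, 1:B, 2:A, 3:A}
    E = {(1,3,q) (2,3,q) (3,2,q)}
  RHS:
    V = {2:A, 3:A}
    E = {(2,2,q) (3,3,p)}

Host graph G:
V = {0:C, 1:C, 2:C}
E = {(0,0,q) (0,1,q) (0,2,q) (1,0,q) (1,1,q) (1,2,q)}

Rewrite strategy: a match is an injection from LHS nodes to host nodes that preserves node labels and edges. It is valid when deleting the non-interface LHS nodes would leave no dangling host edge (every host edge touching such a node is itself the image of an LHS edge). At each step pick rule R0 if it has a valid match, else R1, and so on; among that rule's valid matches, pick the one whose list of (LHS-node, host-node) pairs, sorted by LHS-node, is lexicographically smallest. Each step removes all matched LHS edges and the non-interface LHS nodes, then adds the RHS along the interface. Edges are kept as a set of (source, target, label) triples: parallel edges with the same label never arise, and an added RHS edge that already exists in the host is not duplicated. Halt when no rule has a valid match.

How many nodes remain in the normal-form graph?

start.  V:3 E:6  edges: 0-q->0 0-q->1 0-q->2 1-q->0 1-q->1 1-q->2
1. fire R1 via {0↦0, 1↦2, 2↦1}  →  V:3 E:4  edges: 0-q->0 0-q->1 0-q->2 1-q->2
2. fire R1 via {0↦1, 1↦2, 2↦0}  →  V:3 E:2  edges: 0-q->2 1-q->2
normal form: no rule applies after step 2
NF nodes: {0:C, 1:C, 2:C}

Answer: 3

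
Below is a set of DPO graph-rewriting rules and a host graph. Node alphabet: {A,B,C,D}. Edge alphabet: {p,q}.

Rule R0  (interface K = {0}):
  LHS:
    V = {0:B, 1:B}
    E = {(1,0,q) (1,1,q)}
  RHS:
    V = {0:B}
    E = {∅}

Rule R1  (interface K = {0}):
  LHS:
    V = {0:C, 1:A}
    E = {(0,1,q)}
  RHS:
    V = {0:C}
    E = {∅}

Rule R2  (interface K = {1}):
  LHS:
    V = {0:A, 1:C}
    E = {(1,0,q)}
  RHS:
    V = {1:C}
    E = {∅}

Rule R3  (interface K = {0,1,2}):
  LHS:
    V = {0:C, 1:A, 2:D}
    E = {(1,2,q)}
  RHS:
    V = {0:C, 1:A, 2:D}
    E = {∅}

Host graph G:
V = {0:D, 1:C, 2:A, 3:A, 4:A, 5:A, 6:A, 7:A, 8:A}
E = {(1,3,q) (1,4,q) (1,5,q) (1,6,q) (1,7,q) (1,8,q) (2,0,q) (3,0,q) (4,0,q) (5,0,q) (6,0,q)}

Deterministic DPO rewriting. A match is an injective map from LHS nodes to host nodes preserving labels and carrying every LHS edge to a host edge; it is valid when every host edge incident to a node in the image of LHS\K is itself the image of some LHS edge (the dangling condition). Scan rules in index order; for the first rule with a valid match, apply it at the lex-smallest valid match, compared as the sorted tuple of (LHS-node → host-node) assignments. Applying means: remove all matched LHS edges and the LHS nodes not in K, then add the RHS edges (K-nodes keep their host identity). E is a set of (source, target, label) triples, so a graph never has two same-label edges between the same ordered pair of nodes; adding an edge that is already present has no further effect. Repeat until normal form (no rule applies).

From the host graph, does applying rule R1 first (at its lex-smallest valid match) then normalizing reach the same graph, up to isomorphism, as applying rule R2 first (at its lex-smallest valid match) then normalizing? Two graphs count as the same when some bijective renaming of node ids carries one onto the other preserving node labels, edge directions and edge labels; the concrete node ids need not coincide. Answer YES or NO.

branch R1-first: apply at {0↦1, 1↦7} → |E|=10, then 10 more step(s) → NF |V|=3 |E|=0 V={0:D, 1:C, 2:A} E=∅
branch R2-first: apply at {0↦7, 1↦1} → |E|=10, then 10 more step(s) → NF |V|=3 |E|=0 V={0:D, 1:C, 2:A} E=∅
graphs isomorphic (equal up to label-preserving node renaming)

Answer: YES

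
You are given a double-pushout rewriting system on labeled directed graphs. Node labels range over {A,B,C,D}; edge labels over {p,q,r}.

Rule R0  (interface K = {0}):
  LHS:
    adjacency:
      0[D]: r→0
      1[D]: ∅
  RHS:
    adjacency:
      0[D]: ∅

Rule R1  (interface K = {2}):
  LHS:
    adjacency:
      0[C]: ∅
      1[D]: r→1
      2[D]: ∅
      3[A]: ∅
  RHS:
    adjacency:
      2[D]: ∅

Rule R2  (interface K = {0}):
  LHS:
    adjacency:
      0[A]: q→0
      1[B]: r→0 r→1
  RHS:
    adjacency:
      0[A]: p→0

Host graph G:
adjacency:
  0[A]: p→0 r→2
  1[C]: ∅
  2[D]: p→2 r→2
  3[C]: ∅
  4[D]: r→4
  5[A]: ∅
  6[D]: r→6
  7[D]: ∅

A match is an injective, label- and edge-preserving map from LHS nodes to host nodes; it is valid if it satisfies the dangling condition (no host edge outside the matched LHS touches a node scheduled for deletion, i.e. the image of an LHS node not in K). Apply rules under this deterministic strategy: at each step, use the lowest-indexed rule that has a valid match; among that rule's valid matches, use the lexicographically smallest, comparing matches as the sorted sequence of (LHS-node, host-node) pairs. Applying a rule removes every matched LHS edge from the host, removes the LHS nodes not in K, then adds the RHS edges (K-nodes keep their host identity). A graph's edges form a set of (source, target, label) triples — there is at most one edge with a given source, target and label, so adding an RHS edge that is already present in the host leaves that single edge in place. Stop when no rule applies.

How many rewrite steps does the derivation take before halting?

Answer: 2

Steps:
initial: |V|=8 |E|=6  E = 0-p->0 0-r->2 2-p->2 2-r->2 4-r->4 6-r->6
step 1: apply R0 at {0↦2, 1↦7}  → |V|=7 |E|=5  E = 0-p->0 0-r->2 2-p->2 4-r->4 6-r->6
step 2: apply R1 at {0↦1, 1↦4, 2↦2, 3↦5}  → |V|=4 |E|=4  E = 0-p->0 0-r->2 2-p->2 6-r->6
halt: no rule applies after step 2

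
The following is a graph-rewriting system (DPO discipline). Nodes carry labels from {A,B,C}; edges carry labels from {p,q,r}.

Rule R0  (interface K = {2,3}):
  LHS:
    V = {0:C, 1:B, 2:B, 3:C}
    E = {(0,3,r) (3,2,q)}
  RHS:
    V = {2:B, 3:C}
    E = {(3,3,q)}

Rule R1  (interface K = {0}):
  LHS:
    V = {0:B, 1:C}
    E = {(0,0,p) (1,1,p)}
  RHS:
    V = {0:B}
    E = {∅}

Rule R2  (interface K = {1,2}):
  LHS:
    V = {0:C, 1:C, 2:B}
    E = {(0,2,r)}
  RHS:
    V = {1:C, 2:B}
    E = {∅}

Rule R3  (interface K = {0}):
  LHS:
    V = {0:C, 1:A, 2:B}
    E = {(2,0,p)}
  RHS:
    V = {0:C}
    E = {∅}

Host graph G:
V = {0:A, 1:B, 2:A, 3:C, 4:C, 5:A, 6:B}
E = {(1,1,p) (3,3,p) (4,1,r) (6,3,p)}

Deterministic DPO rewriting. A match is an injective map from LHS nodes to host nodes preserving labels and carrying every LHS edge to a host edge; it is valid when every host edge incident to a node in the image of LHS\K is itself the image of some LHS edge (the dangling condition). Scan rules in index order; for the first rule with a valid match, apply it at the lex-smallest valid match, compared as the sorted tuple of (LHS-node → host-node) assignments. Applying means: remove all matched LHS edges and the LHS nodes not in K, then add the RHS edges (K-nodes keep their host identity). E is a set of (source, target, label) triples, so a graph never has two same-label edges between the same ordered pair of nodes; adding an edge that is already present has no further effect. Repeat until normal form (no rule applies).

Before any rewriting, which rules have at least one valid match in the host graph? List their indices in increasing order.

R0: no valid match — LHS pattern not found
R1: no valid match — 1 raw match, all fail dangling condition
R2: 1 valid match — {0↦4, 1↦3, 2↦1}
R3: 3 valid matches — {0↦3, 1↦0, 2↦6}, {0↦3, 1↦2, 2↦6}, {0↦3, 1↦5, 2↦6}

Answer: [R2,R3]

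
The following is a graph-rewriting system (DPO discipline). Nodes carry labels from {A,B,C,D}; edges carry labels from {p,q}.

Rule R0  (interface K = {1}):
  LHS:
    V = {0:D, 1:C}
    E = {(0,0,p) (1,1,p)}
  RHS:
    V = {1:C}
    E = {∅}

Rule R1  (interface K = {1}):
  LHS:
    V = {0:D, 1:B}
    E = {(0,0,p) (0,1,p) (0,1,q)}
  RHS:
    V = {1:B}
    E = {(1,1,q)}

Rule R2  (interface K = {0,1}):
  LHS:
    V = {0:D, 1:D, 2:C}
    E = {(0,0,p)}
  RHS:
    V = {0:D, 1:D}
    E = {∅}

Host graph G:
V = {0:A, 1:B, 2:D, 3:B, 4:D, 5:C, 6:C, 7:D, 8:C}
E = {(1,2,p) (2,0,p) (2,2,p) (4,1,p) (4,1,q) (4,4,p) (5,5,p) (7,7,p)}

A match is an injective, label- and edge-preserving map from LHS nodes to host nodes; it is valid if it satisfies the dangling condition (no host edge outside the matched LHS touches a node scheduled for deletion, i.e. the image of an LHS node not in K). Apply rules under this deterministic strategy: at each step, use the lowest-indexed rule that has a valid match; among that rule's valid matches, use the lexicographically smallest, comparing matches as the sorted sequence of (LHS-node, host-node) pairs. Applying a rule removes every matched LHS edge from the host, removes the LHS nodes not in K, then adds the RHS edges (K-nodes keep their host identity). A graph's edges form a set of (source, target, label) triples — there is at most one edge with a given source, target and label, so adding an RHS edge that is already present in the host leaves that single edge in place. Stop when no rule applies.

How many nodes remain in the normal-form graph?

Answer: 7

Derivation:
[0] host  ⇒  9 nodes, 8 edges  {1-p->2 2-p->0 2-p->2 4-p->1 4-q->1 4-p->4 5-p->5 7-p->7}
[1] R0 @ {0↦7, 1↦5}  ⇒  8 nodes, 6 edges  {1-p->2 2-p->0 2-p->2 4-p->1 4-q->1 4-p->4}
[2] R1 @ {0↦4, 1↦1}  ⇒  7 nodes, 4 edges  {1-q->1 1-p->2 2-p->0 2-p->2}
final graph: no rule applies after step 2
NF nodes: {0:A, 1:B, 2:D, 3:B, 5:C, 6:C, 8:C}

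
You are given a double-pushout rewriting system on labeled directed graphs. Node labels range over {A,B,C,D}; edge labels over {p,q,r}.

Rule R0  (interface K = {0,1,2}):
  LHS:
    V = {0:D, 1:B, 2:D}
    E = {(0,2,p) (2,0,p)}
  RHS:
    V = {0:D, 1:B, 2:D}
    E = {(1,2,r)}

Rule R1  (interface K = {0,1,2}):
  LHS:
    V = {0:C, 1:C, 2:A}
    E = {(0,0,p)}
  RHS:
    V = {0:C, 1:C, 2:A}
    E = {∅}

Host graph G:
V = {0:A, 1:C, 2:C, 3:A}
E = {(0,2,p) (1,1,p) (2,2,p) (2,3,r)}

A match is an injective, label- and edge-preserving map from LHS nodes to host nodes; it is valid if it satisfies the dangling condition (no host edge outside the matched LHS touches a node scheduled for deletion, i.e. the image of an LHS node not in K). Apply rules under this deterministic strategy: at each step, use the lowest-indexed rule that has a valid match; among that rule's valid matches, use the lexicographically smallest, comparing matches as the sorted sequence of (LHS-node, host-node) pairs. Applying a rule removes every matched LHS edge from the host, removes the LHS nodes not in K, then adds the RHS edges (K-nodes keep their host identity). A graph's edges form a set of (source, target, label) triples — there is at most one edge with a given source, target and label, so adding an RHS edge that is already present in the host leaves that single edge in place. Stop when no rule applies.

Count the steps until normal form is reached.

start.  V:4 E:4  edges: 0-p->2 1-p->1 2-p->2 2-r->3
1. fire R1 via {0↦1, 1↦2, 2↦0}  →  V:4 E:3  edges: 0-p->2 2-p->2 2-r->3
2. fire R1 via {0↦2, 1↦1, 2↦0}  →  V:4 E:2  edges: 0-p->2 2-r->3
normal form: no rule applies after step 2

Answer: 2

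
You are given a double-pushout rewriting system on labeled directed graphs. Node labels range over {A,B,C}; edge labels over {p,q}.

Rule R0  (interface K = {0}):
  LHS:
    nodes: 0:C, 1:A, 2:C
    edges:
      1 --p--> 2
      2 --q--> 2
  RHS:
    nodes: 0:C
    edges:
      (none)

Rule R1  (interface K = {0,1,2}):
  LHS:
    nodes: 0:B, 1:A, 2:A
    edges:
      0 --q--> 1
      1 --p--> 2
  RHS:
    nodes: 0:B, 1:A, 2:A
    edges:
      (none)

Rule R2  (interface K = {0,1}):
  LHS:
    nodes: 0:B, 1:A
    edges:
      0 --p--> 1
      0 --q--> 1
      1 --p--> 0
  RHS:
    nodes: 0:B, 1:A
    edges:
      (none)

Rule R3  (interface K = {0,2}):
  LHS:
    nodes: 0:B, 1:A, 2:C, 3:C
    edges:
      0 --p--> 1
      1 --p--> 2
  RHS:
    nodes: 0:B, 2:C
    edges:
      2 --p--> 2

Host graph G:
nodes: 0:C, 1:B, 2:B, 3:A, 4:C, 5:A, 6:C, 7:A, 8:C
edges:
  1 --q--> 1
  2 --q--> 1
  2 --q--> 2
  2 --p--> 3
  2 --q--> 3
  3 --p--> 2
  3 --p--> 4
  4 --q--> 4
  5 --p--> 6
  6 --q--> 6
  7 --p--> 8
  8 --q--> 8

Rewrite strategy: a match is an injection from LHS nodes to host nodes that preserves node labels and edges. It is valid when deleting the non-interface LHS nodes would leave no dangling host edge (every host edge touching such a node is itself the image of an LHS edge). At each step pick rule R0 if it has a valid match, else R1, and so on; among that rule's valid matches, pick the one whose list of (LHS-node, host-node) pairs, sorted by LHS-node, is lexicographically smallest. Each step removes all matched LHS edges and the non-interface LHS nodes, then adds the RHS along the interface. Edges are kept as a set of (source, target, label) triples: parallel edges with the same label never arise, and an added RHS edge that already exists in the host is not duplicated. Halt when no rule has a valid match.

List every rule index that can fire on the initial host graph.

R0: 6 valid matches — {0↦0, 1↦5, 2↦6}, {0↦0, 1↦7, 2↦8}, {0↦4, 1↦5, 2↦6} (+3 more)
R1: no valid match — LHS pattern not found
R2: 1 valid match — {0↦2, 1↦3}
R3: no valid match — 3 raw matches, all fail dangling condition

Answer: [R0,R2]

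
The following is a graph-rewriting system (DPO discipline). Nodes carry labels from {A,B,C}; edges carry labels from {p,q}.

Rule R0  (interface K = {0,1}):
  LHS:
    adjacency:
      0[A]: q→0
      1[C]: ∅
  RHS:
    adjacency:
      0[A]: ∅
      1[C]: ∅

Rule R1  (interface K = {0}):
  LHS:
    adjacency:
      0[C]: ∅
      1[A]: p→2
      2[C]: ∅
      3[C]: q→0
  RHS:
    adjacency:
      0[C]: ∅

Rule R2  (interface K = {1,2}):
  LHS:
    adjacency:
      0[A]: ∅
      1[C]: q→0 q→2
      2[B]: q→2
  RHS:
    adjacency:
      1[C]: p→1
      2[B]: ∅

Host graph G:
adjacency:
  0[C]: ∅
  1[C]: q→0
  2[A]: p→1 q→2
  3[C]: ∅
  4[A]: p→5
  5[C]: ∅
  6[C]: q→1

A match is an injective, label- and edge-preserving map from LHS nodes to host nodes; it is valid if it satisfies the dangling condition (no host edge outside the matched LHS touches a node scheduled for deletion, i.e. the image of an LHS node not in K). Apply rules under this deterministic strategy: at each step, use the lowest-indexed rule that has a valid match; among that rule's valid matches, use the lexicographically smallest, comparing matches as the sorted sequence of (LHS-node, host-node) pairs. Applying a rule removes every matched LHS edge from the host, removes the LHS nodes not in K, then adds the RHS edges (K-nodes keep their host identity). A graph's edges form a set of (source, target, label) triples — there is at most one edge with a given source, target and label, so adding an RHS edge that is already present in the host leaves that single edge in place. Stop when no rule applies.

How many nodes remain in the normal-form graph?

initial: |V|=7 |E|=5  E = 1-q->0 2-p->1 2-q->2 4-p->5 6-q->1
step 1: apply R0 at {0↦2, 1↦0}  → |V|=7 |E|=4  E = 1-q->0 2-p->1 4-p->5 6-q->1
step 2: apply R1 at {0↦1, 1↦4, 2↦5, 3↦6}  → |V|=4 |E|=2  E = 1-q->0 2-p->1
halt: no rule applies after step 2
NF nodes: {0:C, 1:C, 2:A, 3:C}

Answer: 4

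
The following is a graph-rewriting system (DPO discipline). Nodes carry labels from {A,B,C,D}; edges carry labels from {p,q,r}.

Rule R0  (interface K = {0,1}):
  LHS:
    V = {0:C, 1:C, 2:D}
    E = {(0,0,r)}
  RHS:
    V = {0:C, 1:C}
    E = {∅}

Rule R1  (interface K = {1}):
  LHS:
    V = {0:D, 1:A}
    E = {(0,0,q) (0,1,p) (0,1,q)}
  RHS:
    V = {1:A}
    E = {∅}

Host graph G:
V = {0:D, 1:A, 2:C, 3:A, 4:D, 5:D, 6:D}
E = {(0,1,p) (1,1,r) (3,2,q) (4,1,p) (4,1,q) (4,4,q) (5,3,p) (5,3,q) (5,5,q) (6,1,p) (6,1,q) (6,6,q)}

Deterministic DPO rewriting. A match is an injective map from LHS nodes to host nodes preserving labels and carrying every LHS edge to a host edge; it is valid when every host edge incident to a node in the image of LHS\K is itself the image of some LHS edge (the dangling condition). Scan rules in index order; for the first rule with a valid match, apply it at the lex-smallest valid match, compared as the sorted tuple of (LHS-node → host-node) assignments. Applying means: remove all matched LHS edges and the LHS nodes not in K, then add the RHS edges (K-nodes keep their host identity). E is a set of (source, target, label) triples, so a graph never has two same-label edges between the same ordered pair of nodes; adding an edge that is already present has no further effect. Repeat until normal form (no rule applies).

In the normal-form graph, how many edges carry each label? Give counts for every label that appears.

initial: |V|=7 |E|=12  E = 0-p->1 1-r->1 3-q->2 4-p->1 4-q->1 4-q->4 5-p->3 5-q->3 5-q->5 6-p->1 6-q->1 6-q->6
step 1: apply R1 at {0↦4, 1↦1}  → |V|=6 |E|=9  E = 0-p->1 1-r->1 3-q->2 5-p->3 5-q->3 5-q->5 6-p->1 6-q->1 6-q->6
step 2: apply R1 at {0↦5, 1↦3}  → |V|=5 |E|=6  E = 0-p->1 1-r->1 3-q->2 6-p->1 6-q->1 6-q->6
step 3: apply R1 at {0↦6, 1↦1}  → |V|=4 |E|=3  E = 0-p->1 1-r->1 3-q->2
halt: no rule applies after step 3
NF edges: [(0, 1, 'p'), (1, 1, 'r'), (3, 2, 'q')]

Answer: p:1 q:1 r:1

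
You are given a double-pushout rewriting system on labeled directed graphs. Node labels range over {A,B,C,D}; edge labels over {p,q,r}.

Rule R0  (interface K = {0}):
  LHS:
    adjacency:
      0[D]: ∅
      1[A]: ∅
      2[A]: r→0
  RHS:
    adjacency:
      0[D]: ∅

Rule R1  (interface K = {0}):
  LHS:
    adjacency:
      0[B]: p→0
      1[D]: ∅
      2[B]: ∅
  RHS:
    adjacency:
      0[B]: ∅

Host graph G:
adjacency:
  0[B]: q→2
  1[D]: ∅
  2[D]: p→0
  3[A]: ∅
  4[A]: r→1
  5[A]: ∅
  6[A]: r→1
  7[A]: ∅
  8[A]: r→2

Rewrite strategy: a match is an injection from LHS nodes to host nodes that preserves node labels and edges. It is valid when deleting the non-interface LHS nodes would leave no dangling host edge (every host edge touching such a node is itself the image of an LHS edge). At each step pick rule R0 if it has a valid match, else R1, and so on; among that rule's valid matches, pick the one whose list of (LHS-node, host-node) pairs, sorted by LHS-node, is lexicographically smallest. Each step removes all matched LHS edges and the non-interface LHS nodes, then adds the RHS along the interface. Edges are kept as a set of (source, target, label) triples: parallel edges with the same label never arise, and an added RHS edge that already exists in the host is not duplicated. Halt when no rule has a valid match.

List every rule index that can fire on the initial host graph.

R0: 9 valid matches — {0↦1, 1↦3, 2↦4}, {0↦1, 1↦3, 2↦6}, {0↦1, 1↦5, 2↦4} (+6 more)
R1: no valid match — LHS pattern not found

Answer: [R0]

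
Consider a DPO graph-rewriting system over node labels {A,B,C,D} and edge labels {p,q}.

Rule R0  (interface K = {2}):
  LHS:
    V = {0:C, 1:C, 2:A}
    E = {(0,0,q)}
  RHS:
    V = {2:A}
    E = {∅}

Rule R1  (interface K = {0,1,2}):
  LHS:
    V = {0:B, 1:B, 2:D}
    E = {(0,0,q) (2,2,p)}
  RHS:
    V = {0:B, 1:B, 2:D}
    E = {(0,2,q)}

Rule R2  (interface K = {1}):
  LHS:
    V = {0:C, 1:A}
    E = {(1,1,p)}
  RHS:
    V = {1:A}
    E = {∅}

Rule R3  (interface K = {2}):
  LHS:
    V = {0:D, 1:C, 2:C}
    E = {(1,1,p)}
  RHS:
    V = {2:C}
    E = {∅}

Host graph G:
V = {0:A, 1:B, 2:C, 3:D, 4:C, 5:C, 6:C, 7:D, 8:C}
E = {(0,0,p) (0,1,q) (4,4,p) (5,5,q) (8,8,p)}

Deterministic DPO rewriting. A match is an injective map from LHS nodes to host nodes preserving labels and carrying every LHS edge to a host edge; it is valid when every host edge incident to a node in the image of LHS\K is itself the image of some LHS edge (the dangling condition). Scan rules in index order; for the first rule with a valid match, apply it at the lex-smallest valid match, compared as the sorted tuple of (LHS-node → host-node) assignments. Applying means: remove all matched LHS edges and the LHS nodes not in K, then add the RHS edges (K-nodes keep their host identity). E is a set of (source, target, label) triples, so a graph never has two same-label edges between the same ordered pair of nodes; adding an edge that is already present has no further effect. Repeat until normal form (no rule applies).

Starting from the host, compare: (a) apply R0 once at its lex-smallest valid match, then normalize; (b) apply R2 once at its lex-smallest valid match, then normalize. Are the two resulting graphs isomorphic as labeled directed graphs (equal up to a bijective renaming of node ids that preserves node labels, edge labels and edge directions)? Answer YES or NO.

branch R0-first: apply at {0↦5, 1↦2, 2↦0} → |E|=4, then 2 more step(s) → NF |V|=4 |E|=2 V={0:A, 1:B, 7:D, 8:C} E=0-q->1 8-p->8
branch R2-first: apply at {0↦2, 1↦0} → |E|=4, then 2 more step(s) → NF |V|=4 |E|=2 V={0:A, 1:B, 7:D, 8:C} E=0-q->1 8-p->8
graphs isomorphic (equal up to label-preserving node renaming)

Answer: YES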